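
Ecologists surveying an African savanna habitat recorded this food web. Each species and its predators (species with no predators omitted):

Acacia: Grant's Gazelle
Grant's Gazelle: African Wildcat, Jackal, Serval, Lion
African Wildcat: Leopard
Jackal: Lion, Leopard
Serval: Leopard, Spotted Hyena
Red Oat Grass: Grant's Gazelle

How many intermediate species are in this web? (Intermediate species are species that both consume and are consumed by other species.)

Intermediate species (has both prey and predators): Grant's Gazelle, African Wildcat, Jackal, Serval.
Count: 4.

4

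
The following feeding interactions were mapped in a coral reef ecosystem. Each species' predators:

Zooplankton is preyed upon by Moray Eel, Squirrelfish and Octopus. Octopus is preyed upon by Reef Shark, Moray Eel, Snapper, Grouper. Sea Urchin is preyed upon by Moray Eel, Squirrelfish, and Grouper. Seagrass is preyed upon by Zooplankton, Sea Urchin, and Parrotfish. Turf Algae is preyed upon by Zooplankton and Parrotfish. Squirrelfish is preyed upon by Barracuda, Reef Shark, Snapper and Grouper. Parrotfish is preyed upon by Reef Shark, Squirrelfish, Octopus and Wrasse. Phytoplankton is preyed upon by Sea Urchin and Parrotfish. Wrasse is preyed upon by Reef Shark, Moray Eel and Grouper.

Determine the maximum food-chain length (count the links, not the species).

One longest chain: Seagrass → Zooplankton → Squirrelfish → Grouper.
It has 4 species and 3 links.

3 links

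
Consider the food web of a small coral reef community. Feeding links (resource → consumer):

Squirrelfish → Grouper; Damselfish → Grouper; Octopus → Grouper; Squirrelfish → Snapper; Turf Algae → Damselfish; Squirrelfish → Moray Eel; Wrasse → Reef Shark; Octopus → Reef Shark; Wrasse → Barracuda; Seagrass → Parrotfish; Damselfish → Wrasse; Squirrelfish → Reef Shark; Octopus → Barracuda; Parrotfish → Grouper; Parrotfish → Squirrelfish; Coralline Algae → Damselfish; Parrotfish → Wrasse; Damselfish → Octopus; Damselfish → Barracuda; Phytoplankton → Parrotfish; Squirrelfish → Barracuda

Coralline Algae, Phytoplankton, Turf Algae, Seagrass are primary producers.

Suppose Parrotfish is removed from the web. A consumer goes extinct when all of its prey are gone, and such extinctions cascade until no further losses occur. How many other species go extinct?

Remove Parrotfish.
Round 1: Squirrelfish (all prey gone) → extinct.
Round 2: Snapper (all prey gone), Moray Eel (all prey gone) → extinct.
No further losses. Total secondary extinctions: 3.

3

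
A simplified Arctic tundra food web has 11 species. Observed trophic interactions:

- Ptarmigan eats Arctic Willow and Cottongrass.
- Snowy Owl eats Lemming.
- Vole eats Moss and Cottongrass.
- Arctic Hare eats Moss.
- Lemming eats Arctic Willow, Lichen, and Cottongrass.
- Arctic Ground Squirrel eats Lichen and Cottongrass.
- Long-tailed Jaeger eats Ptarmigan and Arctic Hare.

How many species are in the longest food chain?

One longest chain: Cottongrass → Lemming → Snowy Owl.
It has 3 species and 2 links.

3 species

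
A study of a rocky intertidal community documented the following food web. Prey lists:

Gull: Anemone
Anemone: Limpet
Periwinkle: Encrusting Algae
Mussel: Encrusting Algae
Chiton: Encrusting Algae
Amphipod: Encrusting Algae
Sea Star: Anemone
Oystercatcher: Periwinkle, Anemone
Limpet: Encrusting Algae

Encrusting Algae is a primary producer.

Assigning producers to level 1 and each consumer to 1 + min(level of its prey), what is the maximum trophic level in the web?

4

Producers (level 1): Encrusting Algae.
Following each consumer down to its lowest-level prey: Encrusting Algae → Limpet → Anemone → Sea Star (levels 1 through 4).
All prey of Sea Star (Anemone 3) are at level 3 or above, so Sea Star is at level 1 + 3 = 4.
Every consumer has at least one prey at level 3 or below, so none exceeds level 4.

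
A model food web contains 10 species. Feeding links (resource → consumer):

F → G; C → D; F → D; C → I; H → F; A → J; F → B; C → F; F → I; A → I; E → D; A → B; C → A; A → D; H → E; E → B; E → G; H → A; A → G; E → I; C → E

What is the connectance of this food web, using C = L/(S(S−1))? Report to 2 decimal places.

C = 0.23

The web has S = 10 species and L = 21 feeding links.
C = L / (S(S−1)) = 21 / 90 = 0.2333 ≈ 0.23.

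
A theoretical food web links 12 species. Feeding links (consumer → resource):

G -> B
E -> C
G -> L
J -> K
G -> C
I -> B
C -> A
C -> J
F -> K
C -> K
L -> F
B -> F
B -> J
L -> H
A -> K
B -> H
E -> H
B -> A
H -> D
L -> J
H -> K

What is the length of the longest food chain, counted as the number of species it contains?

One longest chain: K → F → B → I.
It has 4 species and 3 links.

4 species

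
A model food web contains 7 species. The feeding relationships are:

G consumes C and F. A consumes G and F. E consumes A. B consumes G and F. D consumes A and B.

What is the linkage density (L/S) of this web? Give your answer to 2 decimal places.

There are L = 9 links among S = 7 species.
L/S = 9/7 = 1.2857 ≈ 1.29.

L/S = 1.29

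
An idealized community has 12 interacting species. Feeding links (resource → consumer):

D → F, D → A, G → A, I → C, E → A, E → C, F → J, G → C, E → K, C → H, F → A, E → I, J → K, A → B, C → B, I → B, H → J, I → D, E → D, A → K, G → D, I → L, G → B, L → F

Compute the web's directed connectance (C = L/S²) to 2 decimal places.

C = 0.17

The web has S = 12 species and L = 24 feeding links.
C = L / S² = 24 / 144 = 0.1667 ≈ 0.17.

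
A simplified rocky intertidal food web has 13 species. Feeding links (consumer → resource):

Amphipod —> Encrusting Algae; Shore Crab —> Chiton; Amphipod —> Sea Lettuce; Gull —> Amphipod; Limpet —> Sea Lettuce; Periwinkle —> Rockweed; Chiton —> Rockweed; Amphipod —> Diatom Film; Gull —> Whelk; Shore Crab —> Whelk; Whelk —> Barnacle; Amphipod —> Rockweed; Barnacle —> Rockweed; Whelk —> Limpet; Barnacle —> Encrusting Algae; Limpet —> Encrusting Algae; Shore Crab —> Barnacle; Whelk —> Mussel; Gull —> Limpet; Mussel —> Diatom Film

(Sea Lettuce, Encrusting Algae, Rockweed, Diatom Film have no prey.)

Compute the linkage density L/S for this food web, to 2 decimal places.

L/S = 1.54

There are L = 20 links among S = 13 species.
L/S = 20/13 = 1.5385 ≈ 1.54.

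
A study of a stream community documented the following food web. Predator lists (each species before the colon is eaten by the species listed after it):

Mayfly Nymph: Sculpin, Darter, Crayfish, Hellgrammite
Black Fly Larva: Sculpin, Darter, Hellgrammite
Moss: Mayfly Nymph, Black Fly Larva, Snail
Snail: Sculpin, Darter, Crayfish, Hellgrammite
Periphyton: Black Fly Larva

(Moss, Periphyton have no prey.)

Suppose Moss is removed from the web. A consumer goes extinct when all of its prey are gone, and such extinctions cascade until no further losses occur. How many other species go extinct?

3

Remove Moss.
Round 1: Mayfly Nymph (all prey gone), Snail (all prey gone) → extinct.
Round 2: Crayfish (all prey gone) → extinct.
No further losses. Total secondary extinctions: 3.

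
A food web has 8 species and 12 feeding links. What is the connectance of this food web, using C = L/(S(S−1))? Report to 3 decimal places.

The web has S = 8 species and L = 12 feeding links.
C = L / (S(S−1)) = 12 / 56 = 0.2143 ≈ 0.214.

C = 0.214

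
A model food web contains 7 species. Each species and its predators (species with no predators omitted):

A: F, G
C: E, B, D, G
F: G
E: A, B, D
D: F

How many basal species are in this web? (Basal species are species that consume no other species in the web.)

1

Basal species (no prey listed): C.
Count: 1.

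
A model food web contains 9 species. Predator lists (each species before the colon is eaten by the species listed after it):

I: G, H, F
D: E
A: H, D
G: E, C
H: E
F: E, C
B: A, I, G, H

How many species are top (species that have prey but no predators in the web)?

2

Top species (has prey, but nothing eats it): E, C.
Count: 2.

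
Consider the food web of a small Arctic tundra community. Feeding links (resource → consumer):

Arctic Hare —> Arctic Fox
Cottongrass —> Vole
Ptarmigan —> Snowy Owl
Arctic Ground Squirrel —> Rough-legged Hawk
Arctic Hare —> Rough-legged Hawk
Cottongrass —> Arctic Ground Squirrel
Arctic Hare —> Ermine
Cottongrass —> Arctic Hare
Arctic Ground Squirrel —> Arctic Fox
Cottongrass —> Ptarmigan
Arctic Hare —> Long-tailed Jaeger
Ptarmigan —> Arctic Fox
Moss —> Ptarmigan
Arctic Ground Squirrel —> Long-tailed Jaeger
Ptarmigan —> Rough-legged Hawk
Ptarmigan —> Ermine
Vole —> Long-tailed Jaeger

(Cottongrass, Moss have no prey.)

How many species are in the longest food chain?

One longest chain: Cottongrass → Ptarmigan → Snowy Owl.
It has 3 species and 2 links.

3 species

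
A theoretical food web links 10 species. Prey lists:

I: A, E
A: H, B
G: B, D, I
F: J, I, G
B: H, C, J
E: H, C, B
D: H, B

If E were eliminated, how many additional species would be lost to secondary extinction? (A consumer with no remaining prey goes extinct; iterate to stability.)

0

Remove E.
Every predator of it retains at least one other prey: I still has A.
No consumer loses all prey, so no secondary extinctions occur.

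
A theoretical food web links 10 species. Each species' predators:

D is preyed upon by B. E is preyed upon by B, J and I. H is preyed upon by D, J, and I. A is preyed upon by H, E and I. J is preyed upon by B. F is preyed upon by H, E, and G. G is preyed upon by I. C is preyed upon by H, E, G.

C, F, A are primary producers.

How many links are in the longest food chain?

One longest chain: C → H → D → B.
It has 4 species and 3 links.

3 links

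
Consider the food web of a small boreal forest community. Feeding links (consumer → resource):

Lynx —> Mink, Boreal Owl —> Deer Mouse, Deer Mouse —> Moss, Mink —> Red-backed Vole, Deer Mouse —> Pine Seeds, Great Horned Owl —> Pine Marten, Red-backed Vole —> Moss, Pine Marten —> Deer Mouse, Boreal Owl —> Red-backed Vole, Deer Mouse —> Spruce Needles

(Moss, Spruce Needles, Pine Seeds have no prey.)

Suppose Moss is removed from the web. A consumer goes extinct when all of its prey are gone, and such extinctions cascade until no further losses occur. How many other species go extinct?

3

Remove Moss.
Round 1: Red-backed Vole (all prey gone) → extinct.
Round 2: Mink (all prey gone) → extinct.
Round 3: Lynx (all prey gone) → extinct.
No further losses. Total secondary extinctions: 3.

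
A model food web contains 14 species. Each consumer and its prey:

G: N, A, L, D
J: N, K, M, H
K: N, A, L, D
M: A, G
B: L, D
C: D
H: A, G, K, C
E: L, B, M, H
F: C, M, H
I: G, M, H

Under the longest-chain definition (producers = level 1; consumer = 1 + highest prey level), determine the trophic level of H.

Trophic level 3

N is a producer → level 1.
G eats N (level 1); other prey at levels: A 1, L 1, D 1 → level 2.
H eats G (level 2); other prey at levels: A 1, K 2, C 2 → level 3.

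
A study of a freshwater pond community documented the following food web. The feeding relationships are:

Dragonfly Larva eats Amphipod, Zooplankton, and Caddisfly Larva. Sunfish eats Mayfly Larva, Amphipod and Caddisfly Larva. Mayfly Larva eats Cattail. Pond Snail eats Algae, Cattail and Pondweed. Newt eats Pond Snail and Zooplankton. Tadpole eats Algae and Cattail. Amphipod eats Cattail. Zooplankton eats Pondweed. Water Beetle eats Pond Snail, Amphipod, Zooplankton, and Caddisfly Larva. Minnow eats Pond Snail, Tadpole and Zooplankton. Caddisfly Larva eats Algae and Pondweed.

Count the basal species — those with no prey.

3

Basal species (no prey listed): Cattail, Algae, Pondweed.
Count: 3.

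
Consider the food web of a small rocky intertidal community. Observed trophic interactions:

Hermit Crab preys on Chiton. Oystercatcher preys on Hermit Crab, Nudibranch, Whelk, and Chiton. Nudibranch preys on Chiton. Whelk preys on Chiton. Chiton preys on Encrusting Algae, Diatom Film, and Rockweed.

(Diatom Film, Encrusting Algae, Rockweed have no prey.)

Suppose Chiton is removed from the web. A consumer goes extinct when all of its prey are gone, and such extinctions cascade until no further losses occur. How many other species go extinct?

Remove Chiton.
Round 1: Whelk (all prey gone), Nudibranch (all prey gone), Hermit Crab (all prey gone) → extinct.
Round 2: Oystercatcher (all prey gone) → extinct.
No further losses. Total secondary extinctions: 4.

4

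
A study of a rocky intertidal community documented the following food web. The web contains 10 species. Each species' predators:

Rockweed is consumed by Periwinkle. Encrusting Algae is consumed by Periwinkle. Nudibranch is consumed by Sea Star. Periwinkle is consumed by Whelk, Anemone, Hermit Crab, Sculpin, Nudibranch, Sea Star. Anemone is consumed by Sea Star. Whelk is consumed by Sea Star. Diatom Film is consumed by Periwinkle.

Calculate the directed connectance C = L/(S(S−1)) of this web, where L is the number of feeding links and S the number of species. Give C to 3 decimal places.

The web has S = 10 species and L = 12 feeding links.
C = L / (S(S−1)) = 12 / 90 = 0.1333 ≈ 0.133.

C = 0.133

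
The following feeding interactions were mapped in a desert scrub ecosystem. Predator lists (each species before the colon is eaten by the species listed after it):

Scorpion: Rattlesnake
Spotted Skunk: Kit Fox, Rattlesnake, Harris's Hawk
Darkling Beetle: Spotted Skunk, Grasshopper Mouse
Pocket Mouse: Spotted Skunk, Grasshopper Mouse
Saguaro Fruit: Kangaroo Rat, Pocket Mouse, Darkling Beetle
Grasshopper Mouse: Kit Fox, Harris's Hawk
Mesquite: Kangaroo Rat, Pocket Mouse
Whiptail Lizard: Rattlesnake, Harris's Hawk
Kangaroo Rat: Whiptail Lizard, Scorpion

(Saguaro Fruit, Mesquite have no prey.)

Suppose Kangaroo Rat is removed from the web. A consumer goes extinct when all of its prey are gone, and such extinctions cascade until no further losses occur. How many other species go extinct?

2

Remove Kangaroo Rat.
Round 1: Whiptail Lizard (all prey gone), Scorpion (all prey gone) → extinct.
No further losses. Total secondary extinctions: 2.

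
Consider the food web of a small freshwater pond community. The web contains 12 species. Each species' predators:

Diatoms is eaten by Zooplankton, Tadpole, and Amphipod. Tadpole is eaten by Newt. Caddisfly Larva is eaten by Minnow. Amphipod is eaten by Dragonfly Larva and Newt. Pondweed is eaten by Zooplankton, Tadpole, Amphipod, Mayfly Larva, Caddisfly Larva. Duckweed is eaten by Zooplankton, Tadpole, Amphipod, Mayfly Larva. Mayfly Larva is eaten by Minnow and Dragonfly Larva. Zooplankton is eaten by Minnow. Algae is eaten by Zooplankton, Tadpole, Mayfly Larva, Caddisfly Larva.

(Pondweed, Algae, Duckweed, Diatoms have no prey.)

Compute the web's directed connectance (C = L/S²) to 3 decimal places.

C = 0.160

The web has S = 12 species and L = 23 feeding links.
C = L / S² = 23 / 144 = 0.1597 ≈ 0.160.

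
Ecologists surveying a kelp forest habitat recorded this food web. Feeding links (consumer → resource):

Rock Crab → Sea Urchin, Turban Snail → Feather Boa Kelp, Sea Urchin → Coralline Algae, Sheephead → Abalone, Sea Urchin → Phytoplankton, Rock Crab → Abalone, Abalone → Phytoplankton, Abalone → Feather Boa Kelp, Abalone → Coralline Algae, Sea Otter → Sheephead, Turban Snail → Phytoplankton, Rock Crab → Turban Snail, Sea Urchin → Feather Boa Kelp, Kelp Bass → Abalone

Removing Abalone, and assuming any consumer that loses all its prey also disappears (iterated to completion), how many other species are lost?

3

Remove Abalone.
Round 1: Sheephead (all prey gone), Kelp Bass (all prey gone) → extinct.
Round 2: Sea Otter (all prey gone) → extinct.
No further losses. Total secondary extinctions: 3.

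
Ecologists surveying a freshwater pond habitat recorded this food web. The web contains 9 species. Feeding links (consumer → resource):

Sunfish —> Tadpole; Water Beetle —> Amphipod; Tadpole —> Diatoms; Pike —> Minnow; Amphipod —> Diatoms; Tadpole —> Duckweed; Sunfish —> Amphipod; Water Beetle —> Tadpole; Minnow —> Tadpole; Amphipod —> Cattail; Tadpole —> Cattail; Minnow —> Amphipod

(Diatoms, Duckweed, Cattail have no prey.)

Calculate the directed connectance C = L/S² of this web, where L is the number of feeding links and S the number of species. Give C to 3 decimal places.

The web has S = 9 species and L = 12 feeding links.
C = L / S² = 12 / 81 = 0.1481 ≈ 0.148.

C = 0.148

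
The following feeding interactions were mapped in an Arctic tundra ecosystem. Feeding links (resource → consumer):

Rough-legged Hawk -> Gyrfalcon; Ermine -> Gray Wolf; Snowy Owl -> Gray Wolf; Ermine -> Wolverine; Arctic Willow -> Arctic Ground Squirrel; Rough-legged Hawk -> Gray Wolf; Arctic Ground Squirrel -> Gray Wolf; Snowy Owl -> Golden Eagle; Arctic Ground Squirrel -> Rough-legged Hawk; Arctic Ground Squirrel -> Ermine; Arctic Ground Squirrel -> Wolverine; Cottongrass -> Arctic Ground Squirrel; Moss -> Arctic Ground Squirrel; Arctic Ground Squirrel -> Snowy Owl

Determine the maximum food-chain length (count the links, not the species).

One longest chain: Arctic Willow → Arctic Ground Squirrel → Ermine → Wolverine.
It has 4 species and 3 links.

3 links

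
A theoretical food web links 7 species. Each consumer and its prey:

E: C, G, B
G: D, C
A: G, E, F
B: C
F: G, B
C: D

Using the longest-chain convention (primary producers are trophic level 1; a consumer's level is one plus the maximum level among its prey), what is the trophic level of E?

D is a producer → level 1.
C eats D → level 2.
G eats C (level 2); other prey at levels: D 1 → level 3.
E eats G (level 3); other prey at levels: C 2, B 3 → level 4.

Trophic level 4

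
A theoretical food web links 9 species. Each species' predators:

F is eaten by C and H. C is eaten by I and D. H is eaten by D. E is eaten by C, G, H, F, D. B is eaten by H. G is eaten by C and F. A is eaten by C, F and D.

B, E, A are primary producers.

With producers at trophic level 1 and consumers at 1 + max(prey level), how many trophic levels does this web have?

Producers (level 1): B, E, A.
E → G → F → C → D gives D level 5.
No species has a prey at level 5, so no species reaches level 6.

5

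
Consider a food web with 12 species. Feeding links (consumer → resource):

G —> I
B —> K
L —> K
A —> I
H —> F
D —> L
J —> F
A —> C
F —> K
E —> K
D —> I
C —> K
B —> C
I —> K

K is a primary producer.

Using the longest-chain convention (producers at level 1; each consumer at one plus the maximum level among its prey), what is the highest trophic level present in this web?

Producers (level 1): K.
K → C → A gives A level 3.
No species has a prey at level 3, so no species reaches level 4.

3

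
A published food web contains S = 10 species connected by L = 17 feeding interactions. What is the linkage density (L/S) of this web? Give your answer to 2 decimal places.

There are L = 17 links among S = 10 species.
L/S = 17/10 = 1.7000 ≈ 1.70.

L/S = 1.70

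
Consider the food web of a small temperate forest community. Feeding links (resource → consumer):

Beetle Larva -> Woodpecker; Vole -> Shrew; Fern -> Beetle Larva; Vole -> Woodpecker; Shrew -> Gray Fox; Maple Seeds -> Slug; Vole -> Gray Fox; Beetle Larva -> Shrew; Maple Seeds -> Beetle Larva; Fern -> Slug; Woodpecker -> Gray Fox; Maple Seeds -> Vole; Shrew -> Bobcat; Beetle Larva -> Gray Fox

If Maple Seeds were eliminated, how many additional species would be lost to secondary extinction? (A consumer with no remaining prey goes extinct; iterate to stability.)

Remove Maple Seeds.
Round 1: Vole (all prey gone) → extinct.
No further losses. Total secondary extinctions: 1.

1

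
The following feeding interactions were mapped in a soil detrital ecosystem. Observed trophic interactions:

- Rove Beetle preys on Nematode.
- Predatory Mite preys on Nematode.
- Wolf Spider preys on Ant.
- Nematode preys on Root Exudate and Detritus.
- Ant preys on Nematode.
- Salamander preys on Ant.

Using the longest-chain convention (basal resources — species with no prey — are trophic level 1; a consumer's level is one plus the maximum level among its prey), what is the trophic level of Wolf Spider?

Detritus has no prey (basal) → level 1.
Nematode eats Detritus (level 1); other prey at levels: Root Exudate 1 → level 2.
Ant eats Nematode → level 3.
Wolf Spider eats Ant → level 4.

Trophic level 4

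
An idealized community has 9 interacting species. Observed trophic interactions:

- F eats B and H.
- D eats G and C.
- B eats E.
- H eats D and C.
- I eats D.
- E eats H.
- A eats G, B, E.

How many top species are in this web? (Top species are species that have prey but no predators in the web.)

Top species (has prey, but nothing eats it): I, F, A.
Count: 3.

3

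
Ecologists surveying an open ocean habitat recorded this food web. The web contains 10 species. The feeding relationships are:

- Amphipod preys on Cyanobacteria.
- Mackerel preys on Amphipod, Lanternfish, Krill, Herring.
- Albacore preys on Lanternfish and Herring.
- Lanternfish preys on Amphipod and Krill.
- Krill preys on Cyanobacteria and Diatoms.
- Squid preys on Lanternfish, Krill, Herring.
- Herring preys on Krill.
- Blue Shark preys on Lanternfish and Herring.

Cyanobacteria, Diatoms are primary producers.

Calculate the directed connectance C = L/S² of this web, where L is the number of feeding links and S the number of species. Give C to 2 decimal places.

The web has S = 10 species and L = 17 feeding links.
C = L / S² = 17 / 100 = 0.1700 ≈ 0.17.

C = 0.17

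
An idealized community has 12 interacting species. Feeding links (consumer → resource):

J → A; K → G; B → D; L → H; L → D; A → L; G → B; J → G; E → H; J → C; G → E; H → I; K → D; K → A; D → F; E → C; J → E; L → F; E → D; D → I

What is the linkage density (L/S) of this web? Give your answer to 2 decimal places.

L/S = 1.67

There are L = 20 links among S = 12 species.
L/S = 20/12 = 1.6667 ≈ 1.67.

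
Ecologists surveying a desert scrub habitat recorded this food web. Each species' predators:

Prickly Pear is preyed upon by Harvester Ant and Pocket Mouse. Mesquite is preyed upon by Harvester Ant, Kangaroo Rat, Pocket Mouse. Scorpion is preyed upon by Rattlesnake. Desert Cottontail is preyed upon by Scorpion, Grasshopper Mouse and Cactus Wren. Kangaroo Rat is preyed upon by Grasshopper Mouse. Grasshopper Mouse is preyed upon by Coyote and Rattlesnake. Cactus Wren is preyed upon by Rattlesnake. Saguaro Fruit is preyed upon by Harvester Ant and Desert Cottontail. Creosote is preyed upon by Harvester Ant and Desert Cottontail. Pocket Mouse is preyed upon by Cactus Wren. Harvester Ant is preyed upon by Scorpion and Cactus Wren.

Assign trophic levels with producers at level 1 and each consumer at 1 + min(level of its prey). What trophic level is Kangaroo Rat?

Mesquite is a producer → level 1.
Kangaroo Rat eats Mesquite → level 2.

Trophic level 2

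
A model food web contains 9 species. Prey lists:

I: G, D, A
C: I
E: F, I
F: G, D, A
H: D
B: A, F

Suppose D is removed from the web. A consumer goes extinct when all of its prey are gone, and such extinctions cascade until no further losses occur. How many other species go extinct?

Remove D.
Round 1: H (all prey gone) → extinct.
No further losses. Total secondary extinctions: 1.

1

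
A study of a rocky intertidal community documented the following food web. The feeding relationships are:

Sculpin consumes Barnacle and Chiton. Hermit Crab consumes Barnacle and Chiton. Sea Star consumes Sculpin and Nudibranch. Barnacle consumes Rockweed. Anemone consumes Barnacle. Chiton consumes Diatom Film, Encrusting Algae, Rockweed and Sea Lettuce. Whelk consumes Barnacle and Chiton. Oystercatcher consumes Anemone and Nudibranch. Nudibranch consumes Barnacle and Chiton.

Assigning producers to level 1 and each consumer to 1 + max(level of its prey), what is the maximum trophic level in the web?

4

Producers (level 1): Diatom Film, Sea Lettuce, Rockweed, Encrusting Algae.
Rockweed → Barnacle → Nudibranch → Sea Star gives Sea Star level 4.
No species has a prey at level 4, so no species reaches level 5.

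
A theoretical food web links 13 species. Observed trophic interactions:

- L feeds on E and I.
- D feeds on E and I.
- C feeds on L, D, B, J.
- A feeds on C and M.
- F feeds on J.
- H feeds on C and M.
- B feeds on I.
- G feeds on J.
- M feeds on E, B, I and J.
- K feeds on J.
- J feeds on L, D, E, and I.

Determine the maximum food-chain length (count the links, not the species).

One longest chain: I → L → J → C → H.
It has 5 species and 4 links.

4 links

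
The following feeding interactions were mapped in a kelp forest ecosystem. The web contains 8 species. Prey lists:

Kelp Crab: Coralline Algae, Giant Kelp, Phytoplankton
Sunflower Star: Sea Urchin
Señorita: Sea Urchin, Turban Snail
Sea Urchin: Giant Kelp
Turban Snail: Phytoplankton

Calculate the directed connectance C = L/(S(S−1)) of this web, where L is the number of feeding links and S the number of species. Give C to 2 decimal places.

The web has S = 8 species and L = 8 feeding links.
C = L / (S(S−1)) = 8 / 56 = 0.1429 ≈ 0.14.

C = 0.14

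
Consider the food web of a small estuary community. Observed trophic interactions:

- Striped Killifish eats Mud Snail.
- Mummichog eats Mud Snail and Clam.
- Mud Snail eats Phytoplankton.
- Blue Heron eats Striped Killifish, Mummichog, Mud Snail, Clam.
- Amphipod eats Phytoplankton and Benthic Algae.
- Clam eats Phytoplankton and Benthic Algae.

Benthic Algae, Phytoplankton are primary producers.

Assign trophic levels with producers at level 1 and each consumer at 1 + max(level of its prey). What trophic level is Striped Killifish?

Phytoplankton is a producer → level 1.
Mud Snail eats Phytoplankton → level 2.
Striped Killifish eats Mud Snail → level 3.

Trophic level 3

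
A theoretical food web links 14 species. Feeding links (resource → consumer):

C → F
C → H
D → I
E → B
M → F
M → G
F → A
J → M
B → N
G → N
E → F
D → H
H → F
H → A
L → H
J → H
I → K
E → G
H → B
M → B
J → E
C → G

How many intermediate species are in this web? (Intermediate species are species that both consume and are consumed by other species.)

Intermediate species (has both prey and predators): M, E, H, I, B, G, F.
Count: 7.

7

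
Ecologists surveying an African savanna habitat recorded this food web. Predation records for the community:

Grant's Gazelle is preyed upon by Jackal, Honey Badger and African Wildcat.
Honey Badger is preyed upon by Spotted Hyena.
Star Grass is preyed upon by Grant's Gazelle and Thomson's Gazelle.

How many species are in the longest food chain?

One longest chain: Star Grass → Grant's Gazelle → Honey Badger → Spotted Hyena.
It has 4 species and 3 links.

4 species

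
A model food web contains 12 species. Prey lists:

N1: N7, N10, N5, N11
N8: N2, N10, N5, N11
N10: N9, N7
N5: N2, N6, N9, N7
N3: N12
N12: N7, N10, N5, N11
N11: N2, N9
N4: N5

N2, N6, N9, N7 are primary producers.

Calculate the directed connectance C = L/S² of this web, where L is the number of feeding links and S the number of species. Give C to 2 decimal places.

C = 0.15

The web has S = 12 species and L = 22 feeding links.
C = L / S² = 22 / 144 = 0.1528 ≈ 0.15.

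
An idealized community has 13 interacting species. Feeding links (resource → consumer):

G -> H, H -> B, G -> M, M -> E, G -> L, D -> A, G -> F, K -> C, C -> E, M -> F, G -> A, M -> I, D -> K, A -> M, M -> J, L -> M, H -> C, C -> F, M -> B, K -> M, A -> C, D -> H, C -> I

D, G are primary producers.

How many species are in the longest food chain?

One longest chain: D → A → M → B.
It has 4 species and 3 links.

4 species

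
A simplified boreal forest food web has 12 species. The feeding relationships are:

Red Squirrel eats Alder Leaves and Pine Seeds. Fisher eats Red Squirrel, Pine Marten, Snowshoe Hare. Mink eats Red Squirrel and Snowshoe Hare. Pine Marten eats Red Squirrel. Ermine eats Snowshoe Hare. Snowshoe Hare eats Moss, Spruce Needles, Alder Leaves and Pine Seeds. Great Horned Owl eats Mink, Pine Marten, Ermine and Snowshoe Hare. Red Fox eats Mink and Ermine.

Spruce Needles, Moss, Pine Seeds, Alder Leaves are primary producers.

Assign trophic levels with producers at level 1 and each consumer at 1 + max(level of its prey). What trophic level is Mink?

Trophic level 3

Spruce Needles is a producer → level 1.
Snowshoe Hare eats Spruce Needles (level 1); other prey at levels: Moss 1, Pine Seeds 1, Alder Leaves 1 → level 2.
Mink eats Snowshoe Hare (level 2); other prey at levels: Red Squirrel 2 → level 3.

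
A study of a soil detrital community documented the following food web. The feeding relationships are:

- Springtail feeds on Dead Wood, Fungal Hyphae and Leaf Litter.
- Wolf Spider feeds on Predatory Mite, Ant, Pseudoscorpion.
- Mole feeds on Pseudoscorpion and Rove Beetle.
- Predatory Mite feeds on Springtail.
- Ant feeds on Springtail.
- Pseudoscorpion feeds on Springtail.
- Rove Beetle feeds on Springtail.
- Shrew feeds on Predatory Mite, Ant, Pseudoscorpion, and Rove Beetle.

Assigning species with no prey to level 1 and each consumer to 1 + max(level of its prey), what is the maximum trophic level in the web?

Basal resources (level 1): Fungal Hyphae, Dead Wood, Leaf Litter.
Fungal Hyphae → Springtail → Pseudoscorpion → Mole gives Mole level 4.
No species has a prey at level 4, so no species reaches level 5.

4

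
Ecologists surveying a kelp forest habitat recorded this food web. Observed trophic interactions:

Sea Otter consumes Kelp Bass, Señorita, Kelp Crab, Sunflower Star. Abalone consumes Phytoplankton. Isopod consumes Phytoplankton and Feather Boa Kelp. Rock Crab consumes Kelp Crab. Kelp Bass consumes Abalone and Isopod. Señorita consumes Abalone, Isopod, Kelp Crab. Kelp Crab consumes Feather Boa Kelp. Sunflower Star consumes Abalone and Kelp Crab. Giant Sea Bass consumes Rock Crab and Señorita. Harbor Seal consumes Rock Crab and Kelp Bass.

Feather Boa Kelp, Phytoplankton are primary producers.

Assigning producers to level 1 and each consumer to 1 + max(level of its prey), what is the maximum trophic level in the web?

4

Producers (level 1): Feather Boa Kelp, Phytoplankton.
Feather Boa Kelp → Kelp Crab → Rock Crab → Giant Sea Bass gives Giant Sea Bass level 4.
No species has a prey at level 4, so no species reaches level 5.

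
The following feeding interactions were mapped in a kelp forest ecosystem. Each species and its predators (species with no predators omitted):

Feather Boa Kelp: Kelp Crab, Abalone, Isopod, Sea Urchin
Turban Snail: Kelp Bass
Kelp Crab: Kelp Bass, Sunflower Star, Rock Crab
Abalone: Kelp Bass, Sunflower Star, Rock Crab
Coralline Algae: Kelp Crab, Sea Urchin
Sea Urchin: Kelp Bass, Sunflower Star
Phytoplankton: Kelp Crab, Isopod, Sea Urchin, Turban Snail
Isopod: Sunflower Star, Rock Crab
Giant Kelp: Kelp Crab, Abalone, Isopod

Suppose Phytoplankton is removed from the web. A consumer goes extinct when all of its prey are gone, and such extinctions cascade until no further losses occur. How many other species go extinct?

1

Remove Phytoplankton.
Round 1: Turban Snail (all prey gone) → extinct.
No further losses. Total secondary extinctions: 1.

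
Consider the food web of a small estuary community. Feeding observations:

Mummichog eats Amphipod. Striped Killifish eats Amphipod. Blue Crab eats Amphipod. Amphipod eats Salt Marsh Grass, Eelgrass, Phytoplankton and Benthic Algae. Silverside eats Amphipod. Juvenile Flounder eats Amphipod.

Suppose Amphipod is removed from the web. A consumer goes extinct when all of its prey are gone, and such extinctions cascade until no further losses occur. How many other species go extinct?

5

Remove Amphipod.
Round 1: Blue Crab (all prey gone), Mummichog (all prey gone), Striped Killifish (all prey gone), Juvenile Flounder (all prey gone), Silverside (all prey gone) → extinct.
No further losses. Total secondary extinctions: 5.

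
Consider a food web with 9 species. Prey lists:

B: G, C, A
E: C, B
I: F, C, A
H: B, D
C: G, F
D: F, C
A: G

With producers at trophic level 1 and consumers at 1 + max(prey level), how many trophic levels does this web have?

4

Producers (level 1): G, F.
G → C → B → H gives H level 4.
No species has a prey at level 4, so no species reaches level 5.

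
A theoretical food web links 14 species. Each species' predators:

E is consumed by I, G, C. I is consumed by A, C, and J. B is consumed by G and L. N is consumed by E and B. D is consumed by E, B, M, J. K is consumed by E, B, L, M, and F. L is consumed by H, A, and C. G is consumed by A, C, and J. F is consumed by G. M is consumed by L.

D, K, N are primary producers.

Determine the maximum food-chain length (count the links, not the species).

One longest chain: D → E → I → C.
It has 4 species and 3 links.

3 links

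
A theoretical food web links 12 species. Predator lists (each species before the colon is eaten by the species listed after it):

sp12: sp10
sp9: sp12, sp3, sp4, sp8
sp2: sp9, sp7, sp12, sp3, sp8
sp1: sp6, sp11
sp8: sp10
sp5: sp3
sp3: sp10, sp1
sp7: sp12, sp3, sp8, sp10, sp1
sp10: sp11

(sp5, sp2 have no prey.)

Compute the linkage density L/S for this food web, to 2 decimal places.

L/S = 1.83

There are L = 22 links among S = 12 species.
L/S = 22/12 = 1.8333 ≈ 1.83.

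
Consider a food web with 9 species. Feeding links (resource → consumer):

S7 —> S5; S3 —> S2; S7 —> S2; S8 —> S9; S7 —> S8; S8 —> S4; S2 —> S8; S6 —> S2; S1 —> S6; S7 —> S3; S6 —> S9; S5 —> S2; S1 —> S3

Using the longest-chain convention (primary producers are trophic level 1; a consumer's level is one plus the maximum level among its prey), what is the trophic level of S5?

S7 is a producer → level 1.
S5 eats S7 → level 2.

Trophic level 2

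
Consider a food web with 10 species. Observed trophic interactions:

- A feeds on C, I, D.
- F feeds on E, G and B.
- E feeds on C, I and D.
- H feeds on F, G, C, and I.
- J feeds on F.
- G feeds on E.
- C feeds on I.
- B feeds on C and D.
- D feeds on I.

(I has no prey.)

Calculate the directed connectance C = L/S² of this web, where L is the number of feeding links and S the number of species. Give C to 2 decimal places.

C = 0.19

The web has S = 10 species and L = 19 feeding links.
C = L / S² = 19 / 100 = 0.1900 ≈ 0.19.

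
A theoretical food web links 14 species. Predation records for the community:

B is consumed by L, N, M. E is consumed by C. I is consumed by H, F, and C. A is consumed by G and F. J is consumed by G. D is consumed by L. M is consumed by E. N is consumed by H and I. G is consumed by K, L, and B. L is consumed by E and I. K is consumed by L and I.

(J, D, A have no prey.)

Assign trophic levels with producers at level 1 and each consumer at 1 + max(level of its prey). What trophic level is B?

J is a producer → level 1.
G eats J (level 1); other prey at levels: A 1 → level 2.
B eats G → level 3.

Trophic level 3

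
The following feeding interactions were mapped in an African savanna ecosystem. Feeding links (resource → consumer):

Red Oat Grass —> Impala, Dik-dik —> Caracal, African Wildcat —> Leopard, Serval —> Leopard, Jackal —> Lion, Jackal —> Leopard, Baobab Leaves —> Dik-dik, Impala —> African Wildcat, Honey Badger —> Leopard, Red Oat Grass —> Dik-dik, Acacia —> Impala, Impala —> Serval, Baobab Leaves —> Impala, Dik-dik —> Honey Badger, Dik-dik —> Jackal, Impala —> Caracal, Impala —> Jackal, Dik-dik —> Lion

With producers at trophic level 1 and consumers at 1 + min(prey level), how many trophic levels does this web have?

Producers (level 1): Baobab Leaves, Acacia, Red Oat Grass.
Following each consumer down to its lowest-level prey: Baobab Leaves → Dik-dik → Honey Badger → Leopard (levels 1 through 4).
All prey of Leopard (Honey Badger 3, African Wildcat 3, Serval 3, Jackal 3) are at level 3 or above, so Leopard is at level 1 + 3 = 4.
Every consumer has at least one prey at level 3 or below, so none exceeds level 4.

4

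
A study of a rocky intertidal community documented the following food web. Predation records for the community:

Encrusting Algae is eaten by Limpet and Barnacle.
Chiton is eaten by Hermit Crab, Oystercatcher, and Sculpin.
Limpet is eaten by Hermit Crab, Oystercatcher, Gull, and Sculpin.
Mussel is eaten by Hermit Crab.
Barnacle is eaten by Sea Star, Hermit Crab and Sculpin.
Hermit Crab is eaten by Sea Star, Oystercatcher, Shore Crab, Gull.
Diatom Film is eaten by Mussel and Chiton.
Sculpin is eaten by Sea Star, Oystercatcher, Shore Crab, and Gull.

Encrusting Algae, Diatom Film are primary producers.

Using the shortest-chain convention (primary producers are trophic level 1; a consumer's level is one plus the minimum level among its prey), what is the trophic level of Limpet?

Encrusting Algae is a producer → level 1.
Limpet eats Encrusting Algae → level 2.

Trophic level 2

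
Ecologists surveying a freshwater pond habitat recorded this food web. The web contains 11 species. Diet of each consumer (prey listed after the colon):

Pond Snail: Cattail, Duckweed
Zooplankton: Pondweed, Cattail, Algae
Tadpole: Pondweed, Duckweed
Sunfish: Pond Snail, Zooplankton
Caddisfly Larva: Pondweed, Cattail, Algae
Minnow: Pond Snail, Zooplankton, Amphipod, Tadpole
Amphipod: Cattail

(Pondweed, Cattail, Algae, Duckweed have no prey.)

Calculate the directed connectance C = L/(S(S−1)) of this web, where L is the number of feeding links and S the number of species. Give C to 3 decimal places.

C = 0.155

The web has S = 11 species and L = 17 feeding links.
C = L / (S(S−1)) = 17 / 110 = 0.1545 ≈ 0.155.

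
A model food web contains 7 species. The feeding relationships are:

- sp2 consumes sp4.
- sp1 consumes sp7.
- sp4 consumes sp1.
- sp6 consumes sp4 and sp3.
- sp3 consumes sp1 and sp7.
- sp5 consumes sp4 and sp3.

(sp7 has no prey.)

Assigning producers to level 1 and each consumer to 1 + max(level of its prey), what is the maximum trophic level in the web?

4

Producers (level 1): sp7.
sp7 → sp1 → sp4 → sp5 gives sp5 level 4.
No species has a prey at level 4, so no species reaches level 5.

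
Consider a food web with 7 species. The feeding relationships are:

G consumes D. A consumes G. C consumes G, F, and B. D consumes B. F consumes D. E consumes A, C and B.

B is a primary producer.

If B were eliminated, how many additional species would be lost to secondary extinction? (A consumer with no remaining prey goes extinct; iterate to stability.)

Remove B.
Round 1: D (all prey gone) → extinct.
Round 2: G (all prey gone), F (all prey gone) → extinct.
Round 3: C (all prey gone), A (all prey gone) → extinct.
Round 4: E (all prey gone) → extinct.
No further losses. Total secondary extinctions: 6.

6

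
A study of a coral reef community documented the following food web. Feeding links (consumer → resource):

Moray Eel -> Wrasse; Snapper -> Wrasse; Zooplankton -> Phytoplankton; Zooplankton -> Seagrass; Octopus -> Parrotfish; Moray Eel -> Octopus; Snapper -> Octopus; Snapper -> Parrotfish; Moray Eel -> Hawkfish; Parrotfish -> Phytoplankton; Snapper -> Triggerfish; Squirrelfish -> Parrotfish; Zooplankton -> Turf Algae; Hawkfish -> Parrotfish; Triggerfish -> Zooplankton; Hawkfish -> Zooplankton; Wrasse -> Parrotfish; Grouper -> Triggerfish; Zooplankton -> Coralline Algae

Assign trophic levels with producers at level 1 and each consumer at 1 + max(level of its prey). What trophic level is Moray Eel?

Trophic level 4

Phytoplankton is a producer → level 1.
Parrotfish eats Phytoplankton → level 2.
Hawkfish eats Parrotfish (level 2); other prey at levels: Zooplankton 2 → level 3.
Moray Eel eats Hawkfish (level 3); other prey at levels: Octopus 3, Wrasse 3 → level 4.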